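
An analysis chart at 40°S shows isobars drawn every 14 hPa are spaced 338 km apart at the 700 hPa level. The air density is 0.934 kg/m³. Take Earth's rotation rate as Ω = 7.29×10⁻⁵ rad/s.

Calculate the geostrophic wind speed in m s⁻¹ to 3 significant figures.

47.3 m s⁻¹

Coriolis parameter at 40°S:
f = 2Ω sin φ = 2 × 7.29×10⁻⁵ × sin 40° = 9.37×10⁻⁵ s⁻¹
Pressure gradient: |∂P/∂n| = 1400 Pa / 338000 m = 4.14×10⁻³ Pa/m
Geostrophic balance (pressure-gradient force = Coriolis force):
V_g = (1/(fρ)) |∂P/∂n| = 4.14×10⁻³ / (9.37×10⁻⁵ × 0.934) = 47.3 m/s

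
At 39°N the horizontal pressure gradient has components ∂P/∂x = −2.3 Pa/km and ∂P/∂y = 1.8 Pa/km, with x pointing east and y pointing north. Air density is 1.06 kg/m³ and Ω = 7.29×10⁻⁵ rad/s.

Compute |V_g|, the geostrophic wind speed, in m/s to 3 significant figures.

30.0 m/s

Coriolis parameter at 39°N:
f = 2Ω sin φ = 2 × 7.29×10⁻⁵ × sin 39° = 9.18×10⁻⁵ s⁻¹
Component geostrophic relations (x east, y north):
u_g = −(1/(fρ)) ∂P/∂y,  v_g = (1/(fρ)) ∂P/∂x
u_g = −(1.8×10⁻³)/(9.18×10⁻⁵ × 1.06) = −18.5 m/s;  v_g = (−2.3×10⁻³)/(9.18×10⁻⁵ × 1.06) = −23.6 m/s
|V_g| = √(u_g² + v_g²) = 30.0 m/s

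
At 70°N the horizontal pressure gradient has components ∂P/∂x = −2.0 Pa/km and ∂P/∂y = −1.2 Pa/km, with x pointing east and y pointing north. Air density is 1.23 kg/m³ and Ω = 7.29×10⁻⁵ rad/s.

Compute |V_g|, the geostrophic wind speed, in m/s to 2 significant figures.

14 m/s

Coriolis parameter at 70°N:
f = 2Ω sin φ = 2 × 7.29×10⁻⁵ × sin 70° = 1.37×10⁻⁴ s⁻¹
Component geostrophic relations (x east, y north):
u_g = −(1/(fρ)) ∂P/∂y,  v_g = (1/(fρ)) ∂P/∂x
u_g = −(−1.2×10⁻³)/(1.37×10⁻⁴ × 1.23) = 7.12 m/s;  v_g = (−2.0×10⁻³)/(1.37×10⁻⁴ × 1.23) = −11.9 m/s
|V_g| = √(u_g² + v_g²) = 13.8 m/s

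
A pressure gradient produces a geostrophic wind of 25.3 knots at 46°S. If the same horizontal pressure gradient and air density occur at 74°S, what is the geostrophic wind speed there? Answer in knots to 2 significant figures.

19 knots

With the same pressure gradient and density, V_g ∝ 1/f ∝ 1/sin φ.
V₂ = V₁ · sin φ₁ / sin φ₂ = 25.3 × sin 46° / sin 74°
V₂ = 25.3 × 0.7193/0.9613 = 19 knots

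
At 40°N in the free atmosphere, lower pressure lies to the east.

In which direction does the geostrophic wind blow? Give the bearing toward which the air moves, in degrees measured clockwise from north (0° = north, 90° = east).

180°

The pressure-gradient force points toward the east (bearing 090°).
Geostrophic balance: in the Northern Hemisphere the Coriolis force deflects motion to the right, so the geostrophic wind blows 90° to the right of the pressure-gradient force (low pressure on the left).
Rotating 090° by 90° clockwise gives 180° — the wind blows toward the south.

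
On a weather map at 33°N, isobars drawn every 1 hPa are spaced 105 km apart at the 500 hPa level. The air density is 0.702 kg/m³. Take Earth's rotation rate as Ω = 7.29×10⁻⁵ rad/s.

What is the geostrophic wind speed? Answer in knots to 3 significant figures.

Coriolis parameter at 33°N:
f = 2Ω sin φ = 2 × 7.29×10⁻⁵ × sin 33° = 7.94×10⁻⁵ s⁻¹
Pressure gradient: |∂P/∂n| = 100 Pa / 105000 m = 9.52×10⁻⁴ Pa/m
Geostrophic balance (pressure-gradient force = Coriolis force):
V_g = (1/(fρ)) |∂P/∂n| = 9.52×10⁻⁴ / (7.94×10⁻⁵ × 0.702) = 17.1 m/s
Converting: 17.1 m/s × 1.944 = 33.2 knots

33.2 knots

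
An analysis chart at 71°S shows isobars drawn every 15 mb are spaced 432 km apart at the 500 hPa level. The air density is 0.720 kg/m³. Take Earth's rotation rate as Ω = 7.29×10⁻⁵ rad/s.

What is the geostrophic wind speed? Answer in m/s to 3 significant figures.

Coriolis parameter at 71°S:
f = 2Ω sin φ = 2 × 7.29×10⁻⁵ × sin 71° = 1.38×10⁻⁴ s⁻¹
Pressure gradient: |∂P/∂n| = 1500 Pa / 432000 m = 3.47×10⁻³ Pa/m
Geostrophic balance (pressure-gradient force = Coriolis force):
V_g = (1/(fρ)) |∂P/∂n| = 3.47×10⁻³ / (1.38×10⁻⁴ × 0.720) = 35.0 m/s

35.0 m/s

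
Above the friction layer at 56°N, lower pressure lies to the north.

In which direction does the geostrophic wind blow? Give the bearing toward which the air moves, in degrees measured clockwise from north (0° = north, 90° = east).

090°

The pressure-gradient force points toward the north (bearing 000°).
Geostrophic balance: in the Northern Hemisphere the Coriolis force deflects motion to the right, so the geostrophic wind blows 90° to the right of the pressure-gradient force (low pressure on the left).
Rotating 000° by 90° clockwise gives 090° — the wind blows toward the east.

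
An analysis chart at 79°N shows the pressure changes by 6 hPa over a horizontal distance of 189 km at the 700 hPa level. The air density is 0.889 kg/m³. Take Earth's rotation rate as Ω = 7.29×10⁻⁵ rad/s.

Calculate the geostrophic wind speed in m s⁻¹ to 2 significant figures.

25 m s⁻¹

Coriolis parameter at 79°N:
f = 2Ω sin φ = 2 × 7.29×10⁻⁵ × sin 79° = 1.43×10⁻⁴ s⁻¹
Pressure gradient: |∂P/∂n| = 600 Pa / 189000 m = 3.17×10⁻³ Pa/m
Geostrophic balance (pressure-gradient force = Coriolis force):
V_g = (1/(fρ)) |∂P/∂n| = 3.17×10⁻³ / (1.43×10⁻⁴ × 0.889) = 25.0 m/s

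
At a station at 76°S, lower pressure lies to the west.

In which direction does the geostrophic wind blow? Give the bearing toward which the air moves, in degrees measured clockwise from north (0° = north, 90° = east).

The pressure-gradient force points toward the west (bearing 270°).
Geostrophic balance: in the Southern Hemisphere the Coriolis force deflects motion to the left, so the geostrophic wind blows 90° to the left of the pressure-gradient force (low pressure on the right).
Rotating 270° by 90° counterclockwise gives 180° — the wind blows toward the south.

180°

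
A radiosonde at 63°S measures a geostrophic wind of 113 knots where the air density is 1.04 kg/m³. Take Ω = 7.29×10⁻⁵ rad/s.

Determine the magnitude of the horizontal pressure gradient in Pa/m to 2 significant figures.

7.9×10⁻³ Pa/m

Coriolis parameter at 63°S:
f = 2Ω sin φ = 2 × 7.29×10⁻⁵ × sin 63° = 1.30×10⁻⁴ s⁻¹
Wind speed in SI: 113 knots = 58.1 m/s
Geostrophic balance rearranged: |∂P/∂n| = f ρ V_g
|∂P/∂n| = 1.30×10⁻⁴ × 1.04 × 58.1 = 7.85×10⁻³ Pa/m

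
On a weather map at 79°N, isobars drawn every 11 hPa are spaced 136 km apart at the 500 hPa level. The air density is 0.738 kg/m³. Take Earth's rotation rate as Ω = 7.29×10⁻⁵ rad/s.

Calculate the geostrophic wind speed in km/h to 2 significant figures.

280 km/h

Coriolis parameter at 79°N:
f = 2Ω sin φ = 2 × 7.29×10⁻⁵ × sin 79° = 1.43×10⁻⁴ s⁻¹
Pressure gradient: |∂P/∂n| = 1100 Pa / 136000 m = 8.09×10⁻³ Pa/m
Geostrophic balance (pressure-gradient force = Coriolis force):
V_g = (1/(fρ)) |∂P/∂n| = 8.09×10⁻³ / (1.43×10⁻⁴ × 0.738) = 76.6 m/s
Converting: 76.6 m/s × 3.6 = 280 km/h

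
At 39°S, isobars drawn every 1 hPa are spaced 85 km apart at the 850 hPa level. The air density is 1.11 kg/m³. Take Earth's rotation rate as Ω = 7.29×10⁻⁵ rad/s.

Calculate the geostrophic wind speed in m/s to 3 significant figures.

Coriolis parameter at 39°S:
f = 2Ω sin φ = 2 × 7.29×10⁻⁵ × sin 39° = 9.18×10⁻⁵ s⁻¹
Pressure gradient: |∂P/∂n| = 100 Pa / 85000 m = 1.18×10⁻³ Pa/m
Geostrophic balance (pressure-gradient force = Coriolis force):
V_g = (1/(fρ)) |∂P/∂n| = 1.18×10⁻³ / (9.18×10⁻⁵ × 1.11) = 11.6 m/s

11.6 m/s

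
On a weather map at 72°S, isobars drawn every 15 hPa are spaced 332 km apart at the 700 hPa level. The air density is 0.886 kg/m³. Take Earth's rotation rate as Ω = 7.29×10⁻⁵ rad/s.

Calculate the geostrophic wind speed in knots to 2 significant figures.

Coriolis parameter at 72°S:
f = 2Ω sin φ = 2 × 7.29×10⁻⁵ × sin 72° = 1.39×10⁻⁴ s⁻¹
Pressure gradient: |∂P/∂n| = 1500 Pa / 332000 m = 4.52×10⁻³ Pa/m
Geostrophic balance (pressure-gradient force = Coriolis force):
V_g = (1/(fρ)) |∂P/∂n| = 4.52×10⁻³ / (1.39×10⁻⁴ × 0.886) = 36.8 m/s
Converting: 36.8 m/s × 1.944 = 71 knots

71 knots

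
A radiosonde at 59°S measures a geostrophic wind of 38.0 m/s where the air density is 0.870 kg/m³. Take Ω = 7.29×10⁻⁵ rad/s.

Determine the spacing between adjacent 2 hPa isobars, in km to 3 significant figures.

48.4 km

Coriolis parameter at 59°S:
f = 2Ω sin φ = 2 × 7.29×10⁻⁵ × sin 59° = 1.25×10⁻⁴ s⁻¹
Geostrophic balance rearranged: |∂P/∂n| = f ρ V_g
|∂P/∂n| = 1.25×10⁻⁴ × 0.870 × 38.0 = 4.13×10⁻³ Pa/m
Isobar spacing: Δn = ΔP/|∂P/∂n| = 200 Pa / 4.13×10⁻³ Pa/m = 48407 m ≈ 48.4 km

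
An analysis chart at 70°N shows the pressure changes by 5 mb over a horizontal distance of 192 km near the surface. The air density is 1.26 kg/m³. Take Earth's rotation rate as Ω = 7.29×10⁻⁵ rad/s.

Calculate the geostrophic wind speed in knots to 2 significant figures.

29 knots

Coriolis parameter at 70°N:
f = 2Ω sin φ = 2 × 7.29×10⁻⁵ × sin 70° = 1.37×10⁻⁴ s⁻¹
Pressure gradient: |∂P/∂n| = 500 Pa / 192000 m = 2.60×10⁻³ Pa/m
Geostrophic balance (pressure-gradient force = Coriolis force):
V_g = (1/(fρ)) |∂P/∂n| = 2.60×10⁻³ / (1.37×10⁻⁴ × 1.26) = 15.1 m/s
Converting: 15.1 m/s × 1.944 = 29 knots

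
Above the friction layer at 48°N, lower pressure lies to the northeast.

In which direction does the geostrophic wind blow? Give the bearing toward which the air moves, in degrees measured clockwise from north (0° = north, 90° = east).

The pressure-gradient force points toward the northeast (bearing 045°).
Geostrophic balance: in the Northern Hemisphere the Coriolis force deflects motion to the right, so the geostrophic wind blows 90° to the right of the pressure-gradient force (low pressure on the left).
Rotating 045° by 90° clockwise gives 135° — the wind blows toward the southeast.

135°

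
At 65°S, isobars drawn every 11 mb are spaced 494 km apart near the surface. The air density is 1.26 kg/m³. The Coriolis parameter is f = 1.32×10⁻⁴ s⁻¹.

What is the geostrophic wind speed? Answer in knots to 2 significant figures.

26 knots

Pressure gradient: |∂P/∂n| = 1100 Pa / 494000 m = 2.23×10⁻³ Pa/m
Geostrophic balance (pressure-gradient force = Coriolis force):
V_g = (1/(fρ)) |∂P/∂n| = 2.23×10⁻³ / (1.32×10⁻⁴ × 1.26) = 13.4 m/s
Converting: 13.4 m/s × 1.944 = 26 knots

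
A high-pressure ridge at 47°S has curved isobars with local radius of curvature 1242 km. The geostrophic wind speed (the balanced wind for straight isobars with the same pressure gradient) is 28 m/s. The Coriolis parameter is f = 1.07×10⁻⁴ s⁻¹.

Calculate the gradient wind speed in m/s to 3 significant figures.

Around a high, pressure-gradient force acts outward with centrifugal, so Coriolis balances both:
fV = (1/ρ)|∂P/∂n| + V²/R  →  V² − fR·V + fR·V_g = 0
With fR = 1.07×10⁻⁴ × 1242×10³ m = 133 m/s:
V = [fR − √((fR)² − 4 fR V_g)]/2 = [133 − √(133² − 4×133×28)]/2 = 40.1 m/s
Supergeostrophic (V > V_g = 28 m/s), as expected around a high.

40.1 m/s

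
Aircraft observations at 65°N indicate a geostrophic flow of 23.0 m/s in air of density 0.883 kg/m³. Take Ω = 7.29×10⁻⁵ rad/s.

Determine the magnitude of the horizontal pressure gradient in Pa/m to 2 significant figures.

Coriolis parameter at 65°N:
f = 2Ω sin φ = 2 × 7.29×10⁻⁵ × sin 65° = 1.32×10⁻⁴ s⁻¹
Geostrophic balance rearranged: |∂P/∂n| = f ρ V_g
|∂P/∂n| = 1.32×10⁻⁴ × 0.883 × 23.0 = 2.68×10⁻³ Pa/m

2.7×10⁻³ Pa/m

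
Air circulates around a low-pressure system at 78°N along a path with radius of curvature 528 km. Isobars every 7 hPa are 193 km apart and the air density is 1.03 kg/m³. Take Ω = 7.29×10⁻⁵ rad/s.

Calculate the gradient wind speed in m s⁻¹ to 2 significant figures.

20 m s⁻¹

Coriolis parameter at 78°N:
f = 2Ω sin φ = 2 × 7.29×10⁻⁵ × sin 78° = 1.43×10⁻⁴ s⁻¹
Pressure gradient: |∂P/∂n| = 700 Pa / 193000 m = 3.63×10⁻³ Pa/m
Geostrophic speed: V_g = |∂P/∂n|/(fρ) = 3.63×10⁻³/(1.43×10⁻⁴ × 1.03) = 24.7 m/s
Around a low, centrifugal force acts outward with Coriolis, so pressure-gradient force balances both:
(1/ρ)|∂P/∂n| = fV + V²/R  →  V² + fR·V − fR·V_g = 0
With fR = 1.43×10⁻⁴ × 528×10³ m = 75.3 m/s:
V = [−fR + √((fR)² + 4 fR V_g)]/2 = [−75.3 + √(75.3² + 4×75.3×24.7)]/2 = 19.6 m/s
Subgeostrophic (V < V_g = 24.7 m/s), as expected around a low.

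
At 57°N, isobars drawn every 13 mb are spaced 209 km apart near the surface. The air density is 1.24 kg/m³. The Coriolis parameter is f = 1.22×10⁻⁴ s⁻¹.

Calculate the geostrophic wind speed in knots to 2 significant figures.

Pressure gradient: |∂P/∂n| = 1300 Pa / 209000 m = 6.22×10⁻³ Pa/m
Geostrophic balance (pressure-gradient force = Coriolis force):
V_g = (1/(fρ)) |∂P/∂n| = 6.22×10⁻³ / (1.22×10⁻⁴ × 1.24) = 41.1 m/s
Converting: 41.1 m/s × 1.944 = 80 knots

80 knots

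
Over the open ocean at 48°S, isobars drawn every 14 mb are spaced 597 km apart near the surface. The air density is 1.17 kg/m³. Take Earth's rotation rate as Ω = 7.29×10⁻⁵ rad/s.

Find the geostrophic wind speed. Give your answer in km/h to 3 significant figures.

Coriolis parameter at 48°S:
f = 2Ω sin φ = 2 × 7.29×10⁻⁵ × sin 48° = 1.08×10⁻⁴ s⁻¹
Pressure gradient: |∂P/∂n| = 1400 Pa / 597000 m = 2.35×10⁻³ Pa/m
Geostrophic balance (pressure-gradient force = Coriolis force):
V_g = (1/(fρ)) |∂P/∂n| = 2.35×10⁻³ / (1.08×10⁻⁴ × 1.17) = 18.5 m/s
Converting: 18.5 m/s × 3.6 = 66.6 km/h

66.6 km/h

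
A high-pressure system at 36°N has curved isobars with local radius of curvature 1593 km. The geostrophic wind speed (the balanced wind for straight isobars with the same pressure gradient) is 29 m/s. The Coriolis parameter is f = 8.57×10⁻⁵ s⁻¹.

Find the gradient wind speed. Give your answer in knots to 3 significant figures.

81.2 knots

Around a high, pressure-gradient force acts outward with centrifugal, so Coriolis balances both:
fV = (1/ρ)|∂P/∂n| + V²/R  →  V² − fR·V + fR·V_g = 0
With fR = 8.57×10⁻⁵ × 1593×10³ m = 137 m/s:
V = [fR − √((fR)² − 4 fR V_g)]/2 = [137 − √(137² − 4×137×29)]/2 = 41.8 m/s
Supergeostrophic (V > V_g = 29 m/s), as expected around a high.
Converting: 41.8 m/s × 1.944 = 81.2 knots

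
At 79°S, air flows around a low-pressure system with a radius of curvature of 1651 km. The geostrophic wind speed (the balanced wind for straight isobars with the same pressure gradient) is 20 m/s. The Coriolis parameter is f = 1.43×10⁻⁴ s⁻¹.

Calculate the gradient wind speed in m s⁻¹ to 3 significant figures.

18.5 m s⁻¹

Around a low, centrifugal force acts outward with Coriolis, so pressure-gradient force balances both:
(1/ρ)|∂P/∂n| = fV + V²/R  →  V² + fR·V − fR·V_g = 0
With fR = 1.43×10⁻⁴ × 1651×10³ m = 236 m/s:
V = [−fR + √((fR)² + 4 fR V_g)]/2 = [−236 + √(236² + 4×236×20)]/2 = 18.5 m/s
Subgeostrophic (V < V_g = 20 m/s), as expected around a low.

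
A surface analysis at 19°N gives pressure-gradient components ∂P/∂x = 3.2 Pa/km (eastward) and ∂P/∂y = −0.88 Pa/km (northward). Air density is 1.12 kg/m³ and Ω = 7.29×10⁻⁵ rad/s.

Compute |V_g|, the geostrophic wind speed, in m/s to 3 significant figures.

62.4 m/s

Coriolis parameter at 19°N:
f = 2Ω sin φ = 2 × 7.29×10⁻⁵ × sin 19° = 4.75×10⁻⁵ s⁻¹
Component geostrophic relations (x east, y north):
u_g = −(1/(fρ)) ∂P/∂y,  v_g = (1/(fρ)) ∂P/∂x
u_g = −(−0.88×10⁻³)/(4.75×10⁻⁵ × 1.12) = 16.6 m/s;  v_g = (3.2×10⁻³)/(4.75×10⁻⁵ × 1.12) = 60.2 m/s
|V_g| = √(u_g² + v_g²) = 62.4 m/s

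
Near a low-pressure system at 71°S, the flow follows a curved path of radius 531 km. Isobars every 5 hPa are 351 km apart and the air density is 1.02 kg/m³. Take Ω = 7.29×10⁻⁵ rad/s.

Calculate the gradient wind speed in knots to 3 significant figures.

Coriolis parameter at 71°S:
f = 2Ω sin φ = 2 × 7.29×10⁻⁵ × sin 71° = 1.38×10⁻⁴ s⁻¹
Pressure gradient: |∂P/∂n| = 500 Pa / 351000 m = 1.42×10⁻³ Pa/m
Geostrophic speed: V_g = |∂P/∂n|/(fρ) = 1.42×10⁻³/(1.38×10⁻⁴ × 1.02) = 10.1 m/s
Around a low, centrifugal force acts outward with Coriolis, so pressure-gradient force balances both:
(1/ρ)|∂P/∂n| = fV + V²/R  →  V² + fR·V − fR·V_g = 0
With fR = 1.38×10⁻⁴ × 531×10³ m = 73.2 m/s:
V = [−fR + √((fR)² + 4 fR V_g)]/2 = [−73.2 + √(73.2² + 4×73.2×10.1)]/2 = 9.02 m/s
Subgeostrophic (V < V_g = 10.1 m/s), as expected around a low.
Converting: 9.02 m/s × 1.944 = 17.5 knots

17.5 knots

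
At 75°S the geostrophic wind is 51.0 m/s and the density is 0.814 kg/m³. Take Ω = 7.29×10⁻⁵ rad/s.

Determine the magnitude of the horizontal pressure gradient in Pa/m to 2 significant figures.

Coriolis parameter at 75°S:
f = 2Ω sin φ = 2 × 7.29×10⁻⁵ × sin 75° = 1.41×10⁻⁴ s⁻¹
Geostrophic balance rearranged: |∂P/∂n| = f ρ V_g
|∂P/∂n| = 1.41×10⁻⁴ × 0.814 × 51.0 = 5.85×10⁻³ Pa/m

5.8×10⁻³ Pa/m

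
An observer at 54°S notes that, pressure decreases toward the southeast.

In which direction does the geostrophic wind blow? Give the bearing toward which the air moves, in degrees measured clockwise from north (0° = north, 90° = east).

045°

The pressure-gradient force points toward the southeast (bearing 135°).
Geostrophic balance: in the Southern Hemisphere the Coriolis force deflects motion to the left, so the geostrophic wind blows 90° to the left of the pressure-gradient force (low pressure on the right).
Rotating 135° by 90° counterclockwise gives 045° — the wind blows toward the northeast.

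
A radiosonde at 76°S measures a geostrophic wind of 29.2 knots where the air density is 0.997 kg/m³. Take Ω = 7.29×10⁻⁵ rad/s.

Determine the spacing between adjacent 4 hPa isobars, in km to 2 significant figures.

190 km

Coriolis parameter at 76°S:
f = 2Ω sin φ = 2 × 7.29×10⁻⁵ × sin 76° = 1.41×10⁻⁴ s⁻¹
Wind speed in SI: 29.2 knots = 15.0 m/s
Geostrophic balance rearranged: |∂P/∂n| = f ρ V_g
|∂P/∂n| = 1.41×10⁻⁴ × 0.997 × 15.0 = 2.12×10⁻³ Pa/m
Isobar spacing: Δn = ΔP/|∂P/∂n| = 400 Pa / 2.12×10⁻³ Pa/m = 188791 m ≈ 190 km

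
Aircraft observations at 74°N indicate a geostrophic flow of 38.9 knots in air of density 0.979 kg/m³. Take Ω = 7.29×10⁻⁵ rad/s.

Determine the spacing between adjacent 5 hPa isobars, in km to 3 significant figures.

182 km

Coriolis parameter at 74°N:
f = 2Ω sin φ = 2 × 7.29×10⁻⁵ × sin 74° = 1.40×10⁻⁴ s⁻¹
Wind speed in SI: 38.9 knots = 20.0 m/s
Geostrophic balance rearranged: |∂P/∂n| = f ρ V_g
|∂P/∂n| = 1.40×10⁻⁴ × 0.979 × 20.0 = 2.75×10⁻³ Pa/m
Isobar spacing: Δn = ΔP/|∂P/∂n| = 500 Pa / 2.75×10⁻³ Pa/m = 182096 m ≈ 182 km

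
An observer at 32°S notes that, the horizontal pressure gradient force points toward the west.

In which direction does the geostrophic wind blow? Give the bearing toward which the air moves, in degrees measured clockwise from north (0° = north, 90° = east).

180°

The pressure-gradient force points toward the west (bearing 270°).
Geostrophic balance: in the Southern Hemisphere the Coriolis force deflects motion to the left, so the geostrophic wind blows 90° to the left of the pressure-gradient force (low pressure on the right).
Rotating 270° by 90° counterclockwise gives 180° — the wind blows toward the south.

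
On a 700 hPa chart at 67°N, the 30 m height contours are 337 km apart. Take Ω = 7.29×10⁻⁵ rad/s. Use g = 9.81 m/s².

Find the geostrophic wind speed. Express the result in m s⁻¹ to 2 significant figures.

Coriolis parameter at 67°N:
f = 2Ω sin φ = 2 × 7.29×10⁻⁵ × sin 67° = 1.34×10⁻⁴ s⁻¹
Height gradient: |∂Z/∂n| = 30 m / 337000 m = 8.90×10⁻⁵
On a pressure surface, geostrophic balance gives V_g = (g/f)|∂Z/∂n|:
V_g = 9.81 × 8.90×10⁻⁵ / 1.34×10⁻⁴ = 6.51 m/s

6.5 m s⁻¹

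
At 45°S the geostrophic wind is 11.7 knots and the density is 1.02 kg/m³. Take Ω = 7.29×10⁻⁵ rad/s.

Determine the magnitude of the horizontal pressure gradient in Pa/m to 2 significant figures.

Coriolis parameter at 45°S:
f = 2Ω sin φ = 2 × 7.29×10⁻⁵ × sin 45° = 1.03×10⁻⁴ s⁻¹
Wind speed in SI: 11.7 knots = 6.02 m/s
Geostrophic balance rearranged: |∂P/∂n| = f ρ V_g
|∂P/∂n| = 1.03×10⁻⁴ × 1.02 × 6.02 = 6.33×10⁻⁴ Pa/m

6.3×10⁻⁴ Pa/m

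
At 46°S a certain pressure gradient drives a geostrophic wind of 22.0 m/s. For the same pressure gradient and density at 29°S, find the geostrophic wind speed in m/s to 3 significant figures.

32.6 m/s

With the same pressure gradient and density, V_g ∝ 1/f ∝ 1/sin φ.
V₂ = V₁ · sin φ₁ / sin φ₂ = 22.0 × sin 46° / sin 29°
V₂ = 22.0 × 0.7193/0.4848 = 32.6 m/s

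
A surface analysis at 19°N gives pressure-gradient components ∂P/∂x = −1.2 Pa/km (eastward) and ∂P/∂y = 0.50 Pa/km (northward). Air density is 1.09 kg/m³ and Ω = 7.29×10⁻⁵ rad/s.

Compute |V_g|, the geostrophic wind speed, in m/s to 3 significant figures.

Coriolis parameter at 19°N:
f = 2Ω sin φ = 2 × 7.29×10⁻⁵ × sin 19° = 4.75×10⁻⁵ s⁻¹
Component geostrophic relations (x east, y north):
u_g = −(1/(fρ)) ∂P/∂y,  v_g = (1/(fρ)) ∂P/∂x
u_g = −(0.50×10⁻³)/(4.75×10⁻⁵ × 1.09) = −9.66 m/s;  v_g = (−1.2×10⁻³)/(4.75×10⁻⁵ × 1.09) = −23.2 m/s
|V_g| = √(u_g² + v_g²) = 25.1 m/s

25.1 m/s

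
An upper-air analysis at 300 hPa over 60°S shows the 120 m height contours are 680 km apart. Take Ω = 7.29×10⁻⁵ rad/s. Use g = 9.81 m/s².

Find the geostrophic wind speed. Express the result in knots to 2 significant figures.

Coriolis parameter at 60°S:
f = 2Ω sin φ = 2 × 7.29×10⁻⁵ × sin 60° = 1.26×10⁻⁴ s⁻¹
Height gradient: |∂Z/∂n| = 120 m / 680000 m = 1.76×10⁻⁴
On a pressure surface, geostrophic balance gives V_g = (g/f)|∂Z/∂n|:
V_g = 9.81 × 1.76×10⁻⁴ / 1.26×10⁻⁴ = 13.7 m/s
Converting: 13.7 m/s × 1.944 = 27 knots

27 knots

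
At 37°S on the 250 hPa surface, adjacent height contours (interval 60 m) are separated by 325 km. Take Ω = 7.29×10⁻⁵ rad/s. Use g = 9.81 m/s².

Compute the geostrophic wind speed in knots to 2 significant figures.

40 knots

Coriolis parameter at 37°S:
f = 2Ω sin φ = 2 × 7.29×10⁻⁵ × sin 37° = 8.77×10⁻⁵ s⁻¹
Height gradient: |∂Z/∂n| = 60 m / 325000 m = 1.85×10⁻⁴
On a pressure surface, geostrophic balance gives V_g = (g/f)|∂Z/∂n|:
V_g = 9.81 × 1.85×10⁻⁴ / 8.77×10⁻⁵ = 20.6 m/s
Converting: 20.6 m/s × 1.944 = 40 knots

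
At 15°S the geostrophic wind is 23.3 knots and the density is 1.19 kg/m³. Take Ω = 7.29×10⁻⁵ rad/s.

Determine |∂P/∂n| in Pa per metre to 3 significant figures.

5.38×10⁻⁴ Pa/m

Coriolis parameter at 15°S:
f = 2Ω sin φ = 2 × 7.29×10⁻⁵ × sin 15° = 3.77×10⁻⁵ s⁻¹
Wind speed in SI: 23.3 knots = 12.0 m/s
Geostrophic balance rearranged: |∂P/∂n| = f ρ V_g
|∂P/∂n| = 3.77×10⁻⁵ × 1.19 × 12.0 = 5.38×10⁻⁴ Pa/m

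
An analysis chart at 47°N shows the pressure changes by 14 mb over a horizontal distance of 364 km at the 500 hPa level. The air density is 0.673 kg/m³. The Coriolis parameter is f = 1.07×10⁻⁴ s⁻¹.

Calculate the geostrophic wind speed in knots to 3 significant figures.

Pressure gradient: |∂P/∂n| = 1400 Pa / 364000 m = 3.85×10⁻³ Pa/m
Geostrophic balance (pressure-gradient force = Coriolis force):
V_g = (1/(fρ)) |∂P/∂n| = 3.85×10⁻³ / (1.07×10⁻⁴ × 0.673) = 53.4 m/s
Converting: 53.4 m/s × 1.944 = 104 knots

104 knots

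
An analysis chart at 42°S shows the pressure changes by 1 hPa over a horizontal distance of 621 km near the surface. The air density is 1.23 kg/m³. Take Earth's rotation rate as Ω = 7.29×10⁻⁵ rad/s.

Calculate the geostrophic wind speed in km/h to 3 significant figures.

4.83 km/h

Coriolis parameter at 42°S:
f = 2Ω sin φ = 2 × 7.29×10⁻⁵ × sin 42° = 9.76×10⁻⁵ s⁻¹
Pressure gradient: |∂P/∂n| = 100 Pa / 621000 m = 1.61×10⁻⁴ Pa/m
Geostrophic balance (pressure-gradient force = Coriolis force):
V_g = (1/(fρ)) |∂P/∂n| = 1.61×10⁻⁴ / (9.76×10⁻⁵ × 1.23) = 1.34 m/s
Converting: 1.34 m/s × 3.6 = 4.83 km/h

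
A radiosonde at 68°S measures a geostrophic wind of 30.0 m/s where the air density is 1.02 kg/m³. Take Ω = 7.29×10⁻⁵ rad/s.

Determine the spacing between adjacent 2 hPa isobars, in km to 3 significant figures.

Coriolis parameter at 68°S:
f = 2Ω sin φ = 2 × 7.29×10⁻⁵ × sin 68° = 1.35×10⁻⁴ s⁻¹
Geostrophic balance rearranged: |∂P/∂n| = f ρ V_g
|∂P/∂n| = 1.35×10⁻⁴ × 1.02 × 30.0 = 4.14×10⁻³ Pa/m
Isobar spacing: Δn = ΔP/|∂P/∂n| = 200 Pa / 4.14×10⁻³ Pa/m = 48349 m ≈ 48.3 km

48.3 km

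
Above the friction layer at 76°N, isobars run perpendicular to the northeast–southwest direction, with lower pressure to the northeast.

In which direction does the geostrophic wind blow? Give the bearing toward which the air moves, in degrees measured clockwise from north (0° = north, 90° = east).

135°

The pressure-gradient force points toward the northeast (bearing 045°).
Geostrophic balance: in the Northern Hemisphere the Coriolis force deflects motion to the right, so the geostrophic wind blows 90° to the right of the pressure-gradient force (low pressure on the left).
Rotating 045° by 90° clockwise gives 135° — the wind blows toward the southeast.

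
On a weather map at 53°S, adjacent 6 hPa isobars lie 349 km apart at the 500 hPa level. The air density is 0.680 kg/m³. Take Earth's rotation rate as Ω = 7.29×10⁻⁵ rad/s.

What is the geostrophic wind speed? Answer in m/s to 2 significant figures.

22 m/s

Coriolis parameter at 53°S:
f = 2Ω sin φ = 2 × 7.29×10⁻⁵ × sin 53° = 1.16×10⁻⁴ s⁻¹
Pressure gradient: |∂P/∂n| = 600 Pa / 349000 m = 1.72×10⁻³ Pa/m
Geostrophic balance (pressure-gradient force = Coriolis force):
V_g = (1/(fρ)) |∂P/∂n| = 1.72×10⁻³ / (1.16×10⁻⁴ × 0.680) = 21.7 m/s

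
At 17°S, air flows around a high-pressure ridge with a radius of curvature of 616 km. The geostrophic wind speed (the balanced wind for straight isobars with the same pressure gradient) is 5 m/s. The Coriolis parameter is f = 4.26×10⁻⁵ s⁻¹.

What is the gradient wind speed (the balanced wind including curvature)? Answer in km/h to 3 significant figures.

24.2 km/h

Around a high, pressure-gradient force acts outward with centrifugal, so Coriolis balances both:
fV = (1/ρ)|∂P/∂n| + V²/R  →  V² − fR·V + fR·V_g = 0
With fR = 4.26×10⁻⁵ × 616×10³ m = 26.2 m/s:
V = [fR − √((fR)² − 4 fR V_g)]/2 = [26.2 − √(26.2² − 4×26.2×5)]/2 = 6.72 m/s
Supergeostrophic (V > V_g = 5 m/s), as expected around a high.
Converting: 6.72 m/s × 3.6 = 24.2 km/h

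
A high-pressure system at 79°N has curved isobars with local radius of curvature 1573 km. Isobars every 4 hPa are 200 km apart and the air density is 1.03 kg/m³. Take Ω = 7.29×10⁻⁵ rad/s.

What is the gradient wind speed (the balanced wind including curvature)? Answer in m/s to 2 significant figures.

15 m/s

Coriolis parameter at 79°N:
f = 2Ω sin φ = 2 × 7.29×10⁻⁵ × sin 79° = 1.43×10⁻⁴ s⁻¹
Pressure gradient: |∂P/∂n| = 400 Pa / 200000 m = 2.00×10⁻³ Pa/m
Geostrophic speed: V_g = |∂P/∂n|/(fρ) = 2.00×10⁻³/(1.43×10⁻⁴ × 1.03) = 13.6 m/s
Around a high, pressure-gradient force acts outward with centrifugal, so Coriolis balances both:
fV = (1/ρ)|∂P/∂n| + V²/R  →  V² − fR·V + fR·V_g = 0
With fR = 1.43×10⁻⁴ × 1573×10³ m = 225 m/s:
V = [fR − √((fR)² − 4 fR V_g)]/2 = [225 − √(225² − 4×225×13.6)]/2 = 14.5 m/s
Supergeostrophic (V > V_g = 13.6 m/s), as expected around a high.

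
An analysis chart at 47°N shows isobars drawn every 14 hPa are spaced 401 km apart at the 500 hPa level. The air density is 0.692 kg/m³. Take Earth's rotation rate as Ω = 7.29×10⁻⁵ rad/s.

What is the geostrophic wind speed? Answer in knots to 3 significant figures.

92.0 knots

Coriolis parameter at 47°N:
f = 2Ω sin φ = 2 × 7.29×10⁻⁵ × sin 47° = 1.07×10⁻⁴ s⁻¹
Pressure gradient: |∂P/∂n| = 1400 Pa / 401000 m = 3.49×10⁻³ Pa/m
Geostrophic balance (pressure-gradient force = Coriolis force):
V_g = (1/(fρ)) |∂P/∂n| = 3.49×10⁻³ / (1.07×10⁻⁴ × 0.692) = 47.3 m/s
Converting: 47.3 m/s × 1.944 = 92.0 knots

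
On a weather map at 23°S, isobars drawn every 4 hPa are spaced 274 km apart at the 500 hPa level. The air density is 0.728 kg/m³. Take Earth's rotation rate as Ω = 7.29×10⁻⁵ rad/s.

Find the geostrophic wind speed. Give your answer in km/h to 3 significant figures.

127 km/h

Coriolis parameter at 23°S:
f = 2Ω sin φ = 2 × 7.29×10⁻⁵ × sin 23° = 5.70×10⁻⁵ s⁻¹
Pressure gradient: |∂P/∂n| = 400 Pa / 274000 m = 1.46×10⁻³ Pa/m
Geostrophic balance (pressure-gradient force = Coriolis force):
V_g = (1/(fρ)) |∂P/∂n| = 1.46×10⁻³ / (5.70×10⁻⁵ × 0.728) = 35.2 m/s
Converting: 35.2 m/s × 3.6 = 127 km/h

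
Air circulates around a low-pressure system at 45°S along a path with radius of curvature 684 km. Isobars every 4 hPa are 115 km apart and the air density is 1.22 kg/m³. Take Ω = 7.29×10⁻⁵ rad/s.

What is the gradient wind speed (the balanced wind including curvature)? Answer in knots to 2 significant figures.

Coriolis parameter at 45°S:
f = 2Ω sin φ = 2 × 7.29×10⁻⁵ × sin 45° = 1.03×10⁻⁴ s⁻¹
Pressure gradient: |∂P/∂n| = 400 Pa / 115000 m = 3.48×10⁻³ Pa/m
Geostrophic speed: V_g = |∂P/∂n|/(fρ) = 3.48×10⁻³/(1.03×10⁻⁴ × 1.22) = 27.7 m/s
Around a low, centrifugal force acts outward with Coriolis, so pressure-gradient force balances both:
(1/ρ)|∂P/∂n| = fV + V²/R  →  V² + fR·V − fR·V_g = 0
With fR = 1.03×10⁻⁴ × 684×10³ m = 70.5 m/s:
V = [−fR + √((fR)² + 4 fR V_g)]/2 = [−70.5 + √(70.5² + 4×70.5×27.7)]/2 = 21.3 m/s
Subgeostrophic (V < V_g = 27.7 m/s), as expected around a low.
Converting: 21.3 m/s × 1.944 = 41 knots

41 knots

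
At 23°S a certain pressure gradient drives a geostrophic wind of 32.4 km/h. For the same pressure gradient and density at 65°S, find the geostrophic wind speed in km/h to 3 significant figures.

14.0 km/h

With the same pressure gradient and density, V_g ∝ 1/f ∝ 1/sin φ.
V₂ = V₁ · sin φ₁ / sin φ₂ = 32.4 × sin 23° / sin 65°
V₂ = 32.4 × 0.3907/0.9063 = 14.0 km/h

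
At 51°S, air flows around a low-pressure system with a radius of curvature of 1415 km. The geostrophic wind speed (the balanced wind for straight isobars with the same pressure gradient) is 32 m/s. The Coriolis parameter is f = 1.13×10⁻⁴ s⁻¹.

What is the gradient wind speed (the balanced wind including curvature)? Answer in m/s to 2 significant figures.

Around a low, centrifugal force acts outward with Coriolis, so pressure-gradient force balances both:
(1/ρ)|∂P/∂n| = fV + V²/R  →  V² + fR·V − fR·V_g = 0
With fR = 1.13×10⁻⁴ × 1415×10³ m = 160 m/s:
V = [−fR + √((fR)² + 4 fR V_g)]/2 = [−160 + √(160² + 4×160×32)]/2 = 27.3 m/s
Subgeostrophic (V < V_g = 32 m/s), as expected around a low.

27 m/s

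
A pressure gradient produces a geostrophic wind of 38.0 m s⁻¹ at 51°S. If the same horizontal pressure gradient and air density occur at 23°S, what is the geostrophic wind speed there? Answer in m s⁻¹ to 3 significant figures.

With the same pressure gradient and density, V_g ∝ 1/f ∝ 1/sin φ.
V₂ = V₁ · sin φ₁ / sin φ₂ = 38.0 × sin 51° / sin 23°
V₂ = 38.0 × 0.7771/0.3907 = 75.6 m s⁻¹

75.6 m s⁻¹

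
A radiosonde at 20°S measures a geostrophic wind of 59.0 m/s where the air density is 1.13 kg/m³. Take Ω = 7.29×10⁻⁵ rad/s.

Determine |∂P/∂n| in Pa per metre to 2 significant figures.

3.3×10⁻³ Pa/m

Coriolis parameter at 20°S:
f = 2Ω sin φ = 2 × 7.29×10⁻⁵ × sin 20° = 4.99×10⁻⁵ s⁻¹
Geostrophic balance rearranged: |∂P/∂n| = f ρ V_g
|∂P/∂n| = 4.99×10⁻⁵ × 1.13 × 59.0 = 3.32×10⁻³ Pa/m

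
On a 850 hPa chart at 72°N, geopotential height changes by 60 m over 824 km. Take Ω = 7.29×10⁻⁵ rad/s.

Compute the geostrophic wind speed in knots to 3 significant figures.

10.0 knots

Coriolis parameter at 72°N:
f = 2Ω sin φ = 2 × 7.29×10⁻⁵ × sin 72° = 1.39×10⁻⁴ s⁻¹
Height gradient: |∂Z/∂n| = 60 m / 824000 m = 7.28×10⁻⁵
On a pressure surface, geostrophic balance gives V_g = (g/f)|∂Z/∂n|:
V_g = 9.81 × 7.28×10⁻⁵ / 1.39×10⁻⁴ = 5.15 m/s
Converting: 5.15 m/s × 1.944 = 10.0 knots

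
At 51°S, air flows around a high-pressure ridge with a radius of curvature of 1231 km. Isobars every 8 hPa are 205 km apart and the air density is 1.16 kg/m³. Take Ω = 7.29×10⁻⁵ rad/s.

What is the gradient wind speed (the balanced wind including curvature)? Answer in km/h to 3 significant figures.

154 km/h

Coriolis parameter at 51°S:
f = 2Ω sin φ = 2 × 7.29×10⁻⁵ × sin 51° = 1.13×10⁻⁴ s⁻¹
Pressure gradient: |∂P/∂n| = 800 Pa / 205000 m = 3.90×10⁻³ Pa/m
Geostrophic speed: V_g = |∂P/∂n|/(fρ) = 3.90×10⁻³/(1.13×10⁻⁴ × 1.16) = 29.7 m/s
Around a high, pressure-gradient force acts outward with centrifugal, so Coriolis balances both:
fV = (1/ρ)|∂P/∂n| + V²/R  →  V² − fR·V + fR·V_g = 0
With fR = 1.13×10⁻⁴ × 1231×10³ m = 139 m/s:
V = [fR − √((fR)² − 4 fR V_g)]/2 = [139 − √(139² − 4×139×29.7)]/2 = 42.9 m/s
Supergeostrophic (V > V_g = 29.7 m/s), as expected around a high.
Converting: 42.9 m/s × 3.6 = 154 km/h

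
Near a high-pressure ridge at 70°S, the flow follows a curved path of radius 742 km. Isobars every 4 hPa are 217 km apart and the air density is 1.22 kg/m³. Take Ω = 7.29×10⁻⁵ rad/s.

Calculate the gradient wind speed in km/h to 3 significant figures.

45.3 km/h

Coriolis parameter at 70°S:
f = 2Ω sin φ = 2 × 7.29×10⁻⁵ × sin 70° = 1.37×10⁻⁴ s⁻¹
Pressure gradient: |∂P/∂n| = 400 Pa / 217000 m = 1.84×10⁻³ Pa/m
Geostrophic speed: V_g = |∂P/∂n|/(fρ) = 1.84×10⁻³/(1.37×10⁻⁴ × 1.22) = 11.0 m/s
Around a high, pressure-gradient force acts outward with centrifugal, so Coriolis balances both:
fV = (1/ρ)|∂P/∂n| + V²/R  →  V² − fR·V + fR·V_g = 0
With fR = 1.37×10⁻⁴ × 742×10³ m = 102 m/s:
V = [fR − √((fR)² − 4 fR V_g)]/2 = [102 − √(102² − 4×102×11)]/2 = 12.6 m/s
Supergeostrophic (V > V_g = 11 m/s), as expected around a high.
Converting: 12.6 m/s × 3.6 = 45.3 km/h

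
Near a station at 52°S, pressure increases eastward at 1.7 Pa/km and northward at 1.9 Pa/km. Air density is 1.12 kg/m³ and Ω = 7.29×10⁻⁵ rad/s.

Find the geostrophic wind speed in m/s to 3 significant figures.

19.8 m/s

Coriolis parameter at 52°S:
f = 2Ω sin φ = 2 × 7.29×10⁻⁵ × sin 52° = 1.15×10⁻⁴ s⁻¹
In the Southern Hemisphere f is negative: f = −1.15×10⁻⁴ s⁻¹.
Component geostrophic relations (x east, y north):
u_g = −(1/(fρ)) ∂P/∂y,  v_g = (1/(fρ)) ∂P/∂x
u_g = −(1.9×10⁻³)/(−1.15×10⁻⁴ × 1.12) = 14.8 m/s;  v_g = (1.7×10⁻³)/(−1.15×10⁻⁴ × 1.12) = −13.2 m/s
|V_g| = √(u_g² + v_g²) = 19.8 m/s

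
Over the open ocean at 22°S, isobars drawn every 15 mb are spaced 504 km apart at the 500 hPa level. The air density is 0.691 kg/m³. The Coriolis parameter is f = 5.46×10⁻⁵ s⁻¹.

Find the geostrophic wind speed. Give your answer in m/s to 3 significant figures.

Pressure gradient: |∂P/∂n| = 1500 Pa / 504000 m = 2.98×10⁻³ Pa/m
Geostrophic balance (pressure-gradient force = Coriolis force):
V_g = (1/(fρ)) |∂P/∂n| = 2.98×10⁻³ / (5.46×10⁻⁵ × 0.691) = 78.9 m/s

78.9 m/s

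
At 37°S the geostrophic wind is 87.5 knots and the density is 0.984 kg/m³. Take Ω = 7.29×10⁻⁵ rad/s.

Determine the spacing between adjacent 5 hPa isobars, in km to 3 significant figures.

Coriolis parameter at 37°S:
f = 2Ω sin φ = 2 × 7.29×10⁻⁵ × sin 37° = 8.77×10⁻⁵ s⁻¹
Wind speed in SI: 87.5 knots = 45.0 m/s
Geostrophic balance rearranged: |∂P/∂n| = f ρ V_g
|∂P/∂n| = 8.77×10⁻⁵ × 0.984 × 45.0 = 3.89×10⁻³ Pa/m
Isobar spacing: Δn = ΔP/|∂P/∂n| = 500 Pa / 3.89×10⁻³ Pa/m = 128650 m ≈ 129 km

129 km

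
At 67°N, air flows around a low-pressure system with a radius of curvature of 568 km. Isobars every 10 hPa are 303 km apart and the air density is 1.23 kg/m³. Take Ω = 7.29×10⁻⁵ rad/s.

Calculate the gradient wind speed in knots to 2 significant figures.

32 knots

Coriolis parameter at 67°N:
f = 2Ω sin φ = 2 × 7.29×10⁻⁵ × sin 67° = 1.34×10⁻⁴ s⁻¹
Pressure gradient: |∂P/∂n| = 1000 Pa / 303000 m = 3.30×10⁻³ Pa/m
Geostrophic speed: V_g = |∂P/∂n|/(fρ) = 3.30×10⁻³/(1.34×10⁻⁴ × 1.23) = 20.0 m/s
Around a low, centrifugal force acts outward with Coriolis, so pressure-gradient force balances both:
(1/ρ)|∂P/∂n| = fV + V²/R  →  V² + fR·V − fR·V_g = 0
With fR = 1.34×10⁻⁴ × 568×10³ m = 76.2 m/s:
V = [−fR + √((fR)² + 4 fR V_g)]/2 = [−76.2 + √(76.2² + 4×76.2×20)]/2 = 16.4 m/s
Subgeostrophic (V < V_g = 20 m/s), as expected around a low.
Converting: 16.4 m/s × 1.944 = 32 knots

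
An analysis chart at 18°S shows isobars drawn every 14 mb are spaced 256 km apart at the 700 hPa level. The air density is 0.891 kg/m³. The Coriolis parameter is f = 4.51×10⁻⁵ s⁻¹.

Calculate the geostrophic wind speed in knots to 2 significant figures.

Pressure gradient: |∂P/∂n| = 1400 Pa / 256000 m = 5.47×10⁻³ Pa/m
Geostrophic balance (pressure-gradient force = Coriolis force):
V_g = (1/(fρ)) |∂P/∂n| = 5.47×10⁻³ / (4.51×10⁻⁵ × 0.891) = 136 m/s
Converting: 136 m/s × 1.944 = 260 knots

260 knots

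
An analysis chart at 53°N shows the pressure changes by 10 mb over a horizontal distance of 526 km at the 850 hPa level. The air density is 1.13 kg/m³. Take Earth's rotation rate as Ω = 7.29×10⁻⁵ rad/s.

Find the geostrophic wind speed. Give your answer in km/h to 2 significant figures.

Coriolis parameter at 53°N:
f = 2Ω sin φ = 2 × 7.29×10⁻⁵ × sin 53° = 1.16×10⁻⁴ s⁻¹
Pressure gradient: |∂P/∂n| = 1000 Pa / 526000 m = 1.90×10⁻³ Pa/m
Geostrophic balance (pressure-gradient force = Coriolis force):
V_g = (1/(fρ)) |∂P/∂n| = 1.90×10⁻³ / (1.16×10⁻⁴ × 1.13) = 14.4 m/s
Converting: 14.4 m/s × 3.6 = 52 km/h

52 km/h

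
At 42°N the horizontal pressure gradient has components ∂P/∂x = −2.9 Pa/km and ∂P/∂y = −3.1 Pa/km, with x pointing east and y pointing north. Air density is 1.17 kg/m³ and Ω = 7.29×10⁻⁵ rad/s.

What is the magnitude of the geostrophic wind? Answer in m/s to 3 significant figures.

37.2 m/s

Coriolis parameter at 42°N:
f = 2Ω sin φ = 2 × 7.29×10⁻⁵ × sin 42° = 9.76×10⁻⁵ s⁻¹
Component geostrophic relations (x east, y north):
u_g = −(1/(fρ)) ∂P/∂y,  v_g = (1/(fρ)) ∂P/∂x
u_g = −(−3.1×10⁻³)/(9.76×10⁻⁵ × 1.17) = 27.2 m/s;  v_g = (−2.9×10⁻³)/(9.76×10⁻⁵ × 1.17) = −25.4 m/s
|V_g| = √(u_g² + v_g²) = 37.2 m/s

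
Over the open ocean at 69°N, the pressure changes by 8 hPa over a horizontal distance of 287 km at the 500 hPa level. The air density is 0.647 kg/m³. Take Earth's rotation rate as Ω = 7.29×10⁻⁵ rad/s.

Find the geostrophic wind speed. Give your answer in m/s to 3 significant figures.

Coriolis parameter at 69°N:
f = 2Ω sin φ = 2 × 7.29×10⁻⁵ × sin 69° = 1.36×10⁻⁴ s⁻¹
Pressure gradient: |∂P/∂n| = 800 Pa / 287000 m = 2.79×10⁻³ Pa/m
Geostrophic balance (pressure-gradient force = Coriolis force):
V_g = (1/(fρ)) |∂P/∂n| = 2.79×10⁻³ / (1.36×10⁻⁴ × 0.647) = 31.7 m/s

31.7 m/s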